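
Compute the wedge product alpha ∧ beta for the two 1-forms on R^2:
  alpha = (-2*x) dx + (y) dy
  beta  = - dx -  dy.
alpha ∧ beta = (2*x + y) dx ∧ dy

Distribute the wedge, using dx_i ∧ dx_j = -dx_j ∧ dx_i and dx_i ∧ dx_i = 0. For each pair (i, j) with i < j, the coefficient of dx_i ∧ dx_j in alpha ∧ beta is (alpha_i * beta_j - alpha_j * beta_i). Collecting: alpha ∧ beta = (2*x + y) dx ∧ dy.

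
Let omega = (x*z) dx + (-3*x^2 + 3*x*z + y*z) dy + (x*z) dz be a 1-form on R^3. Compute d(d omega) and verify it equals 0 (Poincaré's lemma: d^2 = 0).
d(d omega) = 0

Step 1: d omega = sum_{i<j} (∂f_j/∂x_i - ∂f_i/∂x_j) dx_i ∧ dx_j:
  coeff of dx ∧ dy: -6*x + 3*z
  coeff of dx ∧ dz: -x + z
  coeff of dy ∧ dz: -3*x - y
Step 2: Apply d again to each 2-form coefficient. The only possible 3-form in R^3 is dx ∧ dy ∧ dz, with coefficient
  ∂(coeff of dy∧dz)/∂x - ∂(coeff of dx∧dz)/∂y + ∂(coeff of dx∧dy)/∂z
  = ∂/∂x (-3*x - y) - ∂/∂y (-x + z) + ∂/∂z (-6*x + 3*z).
Each of these terms simplifies to sums of mixed partials that cancel in pairs. The result is 0 (by equality of mixed partials for smooth functions — Schwarz / Clairaut).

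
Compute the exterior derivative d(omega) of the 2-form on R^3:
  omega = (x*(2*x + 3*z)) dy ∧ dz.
d(omega) = (4*x + 3*z) dx ∧ dy ∧ dz

For a 2-form omega = sum_{i<j} g_{ij} dx_i ∧ dx_j, the exterior derivative is
  d(omega) = sum_{i<j} d(g_{ij}) ∧ dx_i ∧ dx_j = sum_{i<j, k} (∂g_{ij}/∂x_k) dx_k ∧ dx_i ∧ dx_j.
Expand each term, using dx_k ∧ dx_i ∧ dx_j = sgn(permutation) dx_{(a)} ∧ dx_{(b)} ∧ dx_{(c)} with (a < b < c) sorted:
  d(x*(2*x + 3*z)) includes (∂/∂x)(x*(2*x + 3*z)) dx = (4*x + 3*z) dx, which multiplied by dy ∧ dz gives (4*x + 3*z) dx ∧ dy ∧ dz
Collecting like 3-forms: d(omega) = (4*x + 3*z) dx ∧ dy ∧ dz.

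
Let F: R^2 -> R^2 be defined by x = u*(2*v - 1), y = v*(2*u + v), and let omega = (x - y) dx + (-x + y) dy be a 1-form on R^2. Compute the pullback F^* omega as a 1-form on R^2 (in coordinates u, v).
F^* omega = (u + v^2) du + (2*v*(u + v^2)) dv

Using F^*(f dg) = (f ∘ F) d(g ∘ F), substitute each coordinate x_i by F_i(u, v) in f_i, and replace dx_i by d F_i = (∂F_i/∂u) du + (∂F_i/∂v) dv.
  For the x component: f_1(F) = -u - v^2; d F_1 = (2*v - 1) du + (2*u) dv
  For the y component: f_2(F) = u + v^2; d F_2 = (2*v) du + (2*u + 2*v) dv
Combining and collecting du, dv coefficients:
  coeff of du: u + v^2
  coeff of dv: 2*v*(u + v^2)
F^* omega = (u + v^2) du + (2*v*(u + v^2)) dv.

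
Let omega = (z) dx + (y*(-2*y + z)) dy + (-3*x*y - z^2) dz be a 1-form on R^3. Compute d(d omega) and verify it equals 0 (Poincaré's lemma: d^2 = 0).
d(d omega) = 0

Step 1: d omega = sum_{i<j} (∂f_j/∂x_i - ∂f_i/∂x_j) dx_i ∧ dx_j:
  coeff of dx ∧ dy: 0
  coeff of dx ∧ dz: -3*y - 1
  coeff of dy ∧ dz: -3*x - y
Step 2: Apply d again to each 2-form coefficient. The only possible 3-form in R^3 is dx ∧ dy ∧ dz, with coefficient
  ∂(coeff of dy∧dz)/∂x - ∂(coeff of dx∧dz)/∂y + ∂(coeff of dx∧dy)/∂z
  = ∂/∂x (-3*x - y) - ∂/∂y (-3*y - 1) + ∂/∂z (0).
Each of these terms simplifies to sums of mixed partials that cancel in pairs. The result is 0 (by equality of mixed partials for smooth functions — Schwarz / Clairaut).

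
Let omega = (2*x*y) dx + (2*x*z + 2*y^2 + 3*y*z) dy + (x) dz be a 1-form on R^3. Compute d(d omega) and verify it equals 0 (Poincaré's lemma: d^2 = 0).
d(d omega) = 0

Step 1: d omega = sum_{i<j} (∂f_j/∂x_i - ∂f_i/∂x_j) dx_i ∧ dx_j:
  coeff of dx ∧ dy: -2*x + 2*z
  coeff of dx ∧ dz: 1
  coeff of dy ∧ dz: -2*x - 3*y
Step 2: Apply d again to each 2-form coefficient. The only possible 3-form in R^3 is dx ∧ dy ∧ dz, with coefficient
  ∂(coeff of dy∧dz)/∂x - ∂(coeff of dx∧dz)/∂y + ∂(coeff of dx∧dy)/∂z
  = ∂/∂x (-2*x - 3*y) - ∂/∂y (1) + ∂/∂z (-2*x + 2*z).
Each of these terms simplifies to sums of mixed partials that cancel in pairs. The result is 0 (by equality of mixed partials for smooth functions — Schwarz / Clairaut).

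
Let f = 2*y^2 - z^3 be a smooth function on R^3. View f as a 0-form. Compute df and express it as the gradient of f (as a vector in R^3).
df = (0) dx + (4*y) dy + (-3*z^2) dz; grad f = (0, 4*y, -3*z^2)

For a 0-form f, d f = (∂f/∂x) dx + (∂f/∂y) dy + (∂f/∂z) dz. The components of the vector representation are exactly the entries of grad f in Cartesian coordinates:
  ∂f/∂x = 0
  ∂f/∂y = 4*y
  ∂f/∂z = -3*z^2.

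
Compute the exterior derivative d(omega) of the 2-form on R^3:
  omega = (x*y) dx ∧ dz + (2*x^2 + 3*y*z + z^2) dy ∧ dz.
d(omega) = (3*x) dx ∧ dy ∧ dz

For a 2-form omega = sum_{i<j} g_{ij} dx_i ∧ dx_j, the exterior derivative is
  d(omega) = sum_{i<j} d(g_{ij}) ∧ dx_i ∧ dx_j = sum_{i<j, k} (∂g_{ij}/∂x_k) dx_k ∧ dx_i ∧ dx_j.
Expand each term, using dx_k ∧ dx_i ∧ dx_j = sgn(permutation) dx_{(a)} ∧ dx_{(b)} ∧ dx_{(c)} with (a < b < c) sorted:
  d(x*y) includes (∂/∂y)(x*y) dy = (x) dy, which multiplied by dx ∧ dz gives (-x) dx ∧ dy ∧ dz
  d(2*x^2 + 3*y*z + z^2) includes (∂/∂x)(2*x^2 + 3*y*z + z^2) dx = (4*x) dx, which multiplied by dy ∧ dz gives (4*x) dx ∧ dy ∧ dz
Collecting like 3-forms: d(omega) = (3*x) dx ∧ dy ∧ dz.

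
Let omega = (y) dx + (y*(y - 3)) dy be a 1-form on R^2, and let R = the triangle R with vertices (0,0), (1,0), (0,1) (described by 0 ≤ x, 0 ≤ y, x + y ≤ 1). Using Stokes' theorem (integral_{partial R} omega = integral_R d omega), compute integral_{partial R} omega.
integral_(partial R) omega = -1/2

Stokes: integral_partial_R omega = integral_R d omega with d omega = (∂Q/∂x - ∂P/∂y) dx ∧ dy.
  ∂Q/∂x = 0
  ∂P/∂y = 1
  integrand = ∂Q/∂x - ∂P/∂y = -1.
Integrating over R: integral_0^1 integral_0^{1-x} (-1) dy dx = -1/2.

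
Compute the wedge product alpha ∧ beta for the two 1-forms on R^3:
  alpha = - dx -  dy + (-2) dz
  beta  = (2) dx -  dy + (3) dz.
alpha ∧ beta = (3) dx ∧ dy + (1) dx ∧ dz + (-5) dy ∧ dz

Distribute the wedge, using dx_i ∧ dx_j = -dx_j ∧ dx_i and dx_i ∧ dx_i = 0. For each pair (i, j) with i < j, the coefficient of dx_i ∧ dx_j in alpha ∧ beta is (alpha_i * beta_j - alpha_j * beta_i). Collecting: alpha ∧ beta = (3) dx ∧ dy + (1) dx ∧ dz + (-5) dy ∧ dz.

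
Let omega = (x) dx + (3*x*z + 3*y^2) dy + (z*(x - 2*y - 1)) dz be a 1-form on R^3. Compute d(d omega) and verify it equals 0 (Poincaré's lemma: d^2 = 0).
d(d omega) = 0

Step 1: d omega = sum_{i<j} (∂f_j/∂x_i - ∂f_i/∂x_j) dx_i ∧ dx_j:
  coeff of dx ∧ dy: 3*z
  coeff of dx ∧ dz: z
  coeff of dy ∧ dz: -3*x - 2*z
Step 2: Apply d again to each 2-form coefficient. The only possible 3-form in R^3 is dx ∧ dy ∧ dz, with coefficient
  ∂(coeff of dy∧dz)/∂x - ∂(coeff of dx∧dz)/∂y + ∂(coeff of dx∧dy)/∂z
  = ∂/∂x (-3*x - 2*z) - ∂/∂y (z) + ∂/∂z (3*z).
Each of these terms simplifies to sums of mixed partials that cancel in pairs. The result is 0 (by equality of mixed partials for smooth functions — Schwarz / Clairaut).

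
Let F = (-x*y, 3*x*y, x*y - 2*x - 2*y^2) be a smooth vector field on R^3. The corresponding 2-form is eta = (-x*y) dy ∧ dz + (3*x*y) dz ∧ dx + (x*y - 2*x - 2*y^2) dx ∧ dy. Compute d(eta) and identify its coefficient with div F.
d(eta) = (3*x - y) dx ∧ dy ∧ dz; div F = 3*x - y

For a 2-form in R^3 of the form above, applying d gives a 3-form with coefficient ∂P/∂x + ∂Q/∂y + ∂R/∂z:
  ∂P/∂x = -y
  ∂Q/∂y = 3*x
  ∂R/∂z = 0
Sum = 3*x - y, which is exactly div F.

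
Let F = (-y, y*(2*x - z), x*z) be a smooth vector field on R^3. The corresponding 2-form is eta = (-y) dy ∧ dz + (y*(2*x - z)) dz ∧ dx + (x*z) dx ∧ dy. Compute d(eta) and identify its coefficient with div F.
d(eta) = (3*x - z) dx ∧ dy ∧ dz; div F = 3*x - z

For a 2-form in R^3 of the form above, applying d gives a 3-form with coefficient ∂P/∂x + ∂Q/∂y + ∂R/∂z:
  ∂P/∂x = 0
  ∂Q/∂y = 2*x - z
  ∂R/∂z = x
Sum = 3*x - z, which is exactly div F.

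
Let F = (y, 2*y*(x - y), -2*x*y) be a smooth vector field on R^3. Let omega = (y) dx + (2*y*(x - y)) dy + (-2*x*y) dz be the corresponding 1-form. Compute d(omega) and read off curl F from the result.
d(omega) = (-2*x) dy ∧ dz + (2*y) dz ∧ dx + (2*y - 1) dx ∧ dy; curl F = (-2*x, 2*y, 2*y - 1)

d omega = sum_{i<j} (∂f_j/∂x_i - ∂f_i/∂x_j) dx_i ∧ dx_j. Under the identification (dy ∧ dz, dz ∧ dx, dx ∧ dy) ↔ (e_x, e_y, e_z), the coefficients are exactly the components of curl F. Compute:
  ∂R/∂y - ∂Q/∂z = (-2*x) - (0) = -2*x
  ∂P/∂z - ∂R/∂x = (0) - (-2*y) = 2*y
  ∂Q/∂x - ∂P/∂y = (2*y) - (1) = 2*y - 1.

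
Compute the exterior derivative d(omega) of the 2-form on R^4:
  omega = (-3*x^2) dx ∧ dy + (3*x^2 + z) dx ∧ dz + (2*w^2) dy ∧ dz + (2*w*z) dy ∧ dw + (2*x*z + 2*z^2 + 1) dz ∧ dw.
d(omega) = (2*w) dy ∧ dz ∧ dw + (2*z) dx ∧ dz ∧ dw

For a 2-form omega = sum_{i<j} g_{ij} dx_i ∧ dx_j, the exterior derivative is
  d(omega) = sum_{i<j} d(g_{ij}) ∧ dx_i ∧ dx_j = sum_{i<j, k} (∂g_{ij}/∂x_k) dx_k ∧ dx_i ∧ dx_j.
Expand each term, using dx_k ∧ dx_i ∧ dx_j = sgn(permutation) dx_{(a)} ∧ dx_{(b)} ∧ dx_{(c)} with (a < b < c) sorted:
  d(2*w^2) includes (∂/∂w)(2*w^2) dw = (4*w) dw, which multiplied by dy ∧ dz gives (4*w) dy ∧ dz ∧ dw
  d(2*w*z) includes (∂/∂z)(2*w*z) dz = (2*w) dz, which multiplied by dy ∧ dw gives (-2*w) dy ∧ dz ∧ dw
  d(2*x*z + 2*z^2 + 1) includes (∂/∂x)(2*x*z + 2*z^2 + 1) dx = (2*z) dx, which multiplied by dz ∧ dw gives (2*z) dx ∧ dz ∧ dw
Collecting like 3-forms: d(omega) = (2*w) dy ∧ dz ∧ dw + (2*z) dx ∧ dz ∧ dw.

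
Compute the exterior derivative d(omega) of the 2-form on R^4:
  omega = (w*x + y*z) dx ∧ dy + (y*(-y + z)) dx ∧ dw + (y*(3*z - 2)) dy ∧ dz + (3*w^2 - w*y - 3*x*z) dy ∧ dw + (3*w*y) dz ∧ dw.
d(omega) = (y) dx ∧ dy ∧ dz + (x + 2*y - 4*z) dx ∧ dy ∧ dw + (-y) dx ∧ dz ∧ dw + (3*w + 3*x) dy ∧ dz ∧ dw

For a 2-form omega = sum_{i<j} g_{ij} dx_i ∧ dx_j, the exterior derivative is
  d(omega) = sum_{i<j} d(g_{ij}) ∧ dx_i ∧ dx_j = sum_{i<j, k} (∂g_{ij}/∂x_k) dx_k ∧ dx_i ∧ dx_j.
Expand each term, using dx_k ∧ dx_i ∧ dx_j = sgn(permutation) dx_{(a)} ∧ dx_{(b)} ∧ dx_{(c)} with (a < b < c) sorted:
  d(w*x + y*z) includes (∂/∂z)(w*x + y*z) dz = (y) dz, which multiplied by dx ∧ dy gives (y) dx ∧ dy ∧ dz
  d(w*x + y*z) includes (∂/∂w)(w*x + y*z) dw = (x) dw, which multiplied by dx ∧ dy gives (x) dx ∧ dy ∧ dw
  d(y*(-y + z)) includes (∂/∂y)(y*(-y + z)) dy = (-2*y + z) dy, which multiplied by dx ∧ dw gives (2*y - z) dx ∧ dy ∧ dw
  d(y*(-y + z)) includes (∂/∂z)(y*(-y + z)) dz = (y) dz, which multiplied by dx ∧ dw gives (-y) dx ∧ dz ∧ dw
  d(3*w^2 - w*y - 3*x*z) includes (∂/∂x)(3*w^2 - w*y - 3*x*z) dx = (-3*z) dx, which multiplied by dy ∧ dw gives (-3*z) dx ∧ dy ∧ dw
  d(3*w^2 - w*y - 3*x*z) includes (∂/∂z)(3*w^2 - w*y - 3*x*z) dz = (-3*x) dz, which multiplied by dy ∧ dw gives (3*x) dy ∧ dz ∧ dw
  d(3*w*y) includes (∂/∂y)(3*w*y) dy = (3*w) dy, which multiplied by dz ∧ dw gives (3*w) dy ∧ dz ∧ dw
Collecting like 3-forms: d(omega) = (y) dx ∧ dy ∧ dz + (x + 2*y - 4*z) dx ∧ dy ∧ dw + (-y) dx ∧ dz ∧ dw + (3*w + 3*x) dy ∧ dz ∧ dw.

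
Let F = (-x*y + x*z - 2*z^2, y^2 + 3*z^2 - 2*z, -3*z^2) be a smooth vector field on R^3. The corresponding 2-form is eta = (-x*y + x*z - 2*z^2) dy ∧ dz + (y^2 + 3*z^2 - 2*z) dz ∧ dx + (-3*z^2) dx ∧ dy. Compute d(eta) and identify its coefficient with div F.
d(eta) = (y - 5*z) dx ∧ dy ∧ dz; div F = y - 5*z

For a 2-form in R^3 of the form above, applying d gives a 3-form with coefficient ∂P/∂x + ∂Q/∂y + ∂R/∂z:
  ∂P/∂x = -y + z
  ∂Q/∂y = 2*y
  ∂R/∂z = -6*z
Sum = y - 5*z, which is exactly div F.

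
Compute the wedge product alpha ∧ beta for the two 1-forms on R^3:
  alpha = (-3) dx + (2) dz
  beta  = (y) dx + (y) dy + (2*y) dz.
alpha ∧ beta = (-3*y) dx ∧ dy + (-8*y) dx ∧ dz + (-2*y) dy ∧ dz

Distribute the wedge, using dx_i ∧ dx_j = -dx_j ∧ dx_i and dx_i ∧ dx_i = 0. For each pair (i, j) with i < j, the coefficient of dx_i ∧ dx_j in alpha ∧ beta is (alpha_i * beta_j - alpha_j * beta_i). Collecting: alpha ∧ beta = (-3*y) dx ∧ dy + (-8*y) dx ∧ dz + (-2*y) dy ∧ dz.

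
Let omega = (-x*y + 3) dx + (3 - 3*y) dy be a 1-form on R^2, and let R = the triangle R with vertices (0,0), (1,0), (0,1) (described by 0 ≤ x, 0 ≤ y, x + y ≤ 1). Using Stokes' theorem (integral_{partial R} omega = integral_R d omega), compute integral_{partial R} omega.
integral_(partial R) omega = 1/6

Stokes: integral_partial_R omega = integral_R d omega with d omega = (∂Q/∂x - ∂P/∂y) dx ∧ dy.
  ∂Q/∂x = 0
  ∂P/∂y = -x
  integrand = ∂Q/∂x - ∂P/∂y = x.
Integrating over R: integral_0^1 integral_0^{1-x} (x) dy dx = 1/6.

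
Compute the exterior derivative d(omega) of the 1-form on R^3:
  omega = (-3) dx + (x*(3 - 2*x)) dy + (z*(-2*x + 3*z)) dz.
d(omega) = (3 - 4*x) dx ∧ dy + (-2*z) dx ∧ dz

For a 1-form omega = sum_i f_i dx_i, the exterior derivative is
  d(omega) = sum_{i < j} (∂f_j/∂x_i - ∂f_i/∂x_j) dx_i ∧ dx_j.
  coefficient of dx ∧ dy: ∂f_2/∂x - ∂f_1/∂y = ∂(x*(3 - 2*x))/∂x - ∂(-3)/∂y = 3 - 4*x
  coefficient of dx ∧ dz: ∂f_3/∂x - ∂f_1/∂z = ∂(z*(-2*x + 3*z))/∂x - ∂(-3)/∂z = -2*z
Assembling: d(omega) = (3 - 4*x) dx ∧ dy + (-2*z) dx ∧ dz.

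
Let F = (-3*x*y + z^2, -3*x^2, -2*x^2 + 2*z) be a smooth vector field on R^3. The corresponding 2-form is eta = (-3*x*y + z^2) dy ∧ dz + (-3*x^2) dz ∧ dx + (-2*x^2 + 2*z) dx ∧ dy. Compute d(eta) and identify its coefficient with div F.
d(eta) = (2 - 3*y) dx ∧ dy ∧ dz; div F = 2 - 3*y

For a 2-form in R^3 of the form above, applying d gives a 3-form with coefficient ∂P/∂x + ∂Q/∂y + ∂R/∂z:
  ∂P/∂x = -3*y
  ∂Q/∂y = 0
  ∂R/∂z = 2
Sum = 2 - 3*y, which is exactly div F.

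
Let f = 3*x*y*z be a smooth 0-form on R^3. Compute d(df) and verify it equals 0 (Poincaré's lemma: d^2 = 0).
d(df) = 0

Step 1: df = sum_i (∂f/∂x_i) dx_i = (3*y*z) dx + (3*x*z) dy + (3*x*y) dz.
Step 2: Apply d again. Using the 1-form formula, the coefficient of dx ∧ dy in d(df) is ∂^2 f/∂x ∂y - ∂^2 f/∂y ∂x = (3*z) - (3*z) = 0 (equality of mixed partials for smooth f).
Similarly for dx ∧ dz and dy ∧ dz — all coefficients vanish. So d(df) = 0.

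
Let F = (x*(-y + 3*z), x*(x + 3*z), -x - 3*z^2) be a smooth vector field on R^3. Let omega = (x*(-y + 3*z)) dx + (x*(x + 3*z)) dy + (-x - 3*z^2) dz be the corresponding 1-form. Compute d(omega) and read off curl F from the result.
d(omega) = (-3*x) dy ∧ dz + (3*x + 1) dz ∧ dx + (3*x + 3*z) dx ∧ dy; curl F = (-3*x, 3*x + 1, 3*x + 3*z)

d omega = sum_{i<j} (∂f_j/∂x_i - ∂f_i/∂x_j) dx_i ∧ dx_j. Under the identification (dy ∧ dz, dz ∧ dx, dx ∧ dy) ↔ (e_x, e_y, e_z), the coefficients are exactly the components of curl F. Compute:
  ∂R/∂y - ∂Q/∂z = (0) - (3*x) = -3*x
  ∂P/∂z - ∂R/∂x = (3*x) - (-1) = 3*x + 1
  ∂Q/∂x - ∂P/∂y = (2*x + 3*z) - (-x) = 3*x + 3*z.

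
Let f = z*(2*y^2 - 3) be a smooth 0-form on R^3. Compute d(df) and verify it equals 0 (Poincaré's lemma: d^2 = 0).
d(df) = 0

Step 1: df = sum_i (∂f/∂x_i) dx_i = (0) dx + (4*y*z) dy + (2*y^2 - 3) dz.
Step 2: Apply d again. Using the 1-form formula, the coefficient of dx ∧ dy in d(df) is ∂^2 f/∂x ∂y - ∂^2 f/∂y ∂x = (0) - (0) = 0 (equality of mixed partials for smooth f).
Similarly for dx ∧ dz and dy ∧ dz — all coefficients vanish. So d(df) = 0.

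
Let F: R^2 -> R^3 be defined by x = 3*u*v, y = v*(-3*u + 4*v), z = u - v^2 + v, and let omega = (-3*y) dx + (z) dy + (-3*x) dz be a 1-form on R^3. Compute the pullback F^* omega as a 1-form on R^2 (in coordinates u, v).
F^* omega = (3*v*(9*u*v - 4*u - 11*v^2 - v)) du + (27*u^2*v - 3*u^2 - 15*u*v^2 - 4*u*v - 8*v^3 + 8*v^2) dv

Using F^*(f dg) = (f ∘ F) d(g ∘ F), substitute each coordinate x_i by F_i(u, v) in f_i, and replace dx_i by d F_i = (∂F_i/∂u) du + (∂F_i/∂v) dv.
  For the x component: f_1(F) = 3*v*(3*u - 4*v); d F_1 = (3*v) du + (3*u) dv
  For the y component: f_2(F) = u - v^2 + v; d F_2 = (-3*v) du + (-3*u + 8*v) dv
  For the z component: f_3(F) = -9*u*v; d F_3 = (1) du + (1 - 2*v) dv
Combining and collecting du, dv coefficients:
  coeff of du: 3*v*(9*u*v - 4*u - 11*v^2 - v)
  coeff of dv: 27*u^2*v - 3*u^2 - 15*u*v^2 - 4*u*v - 8*v^3 + 8*v^2
F^* omega = (3*v*(9*u*v - 4*u - 11*v^2 - v)) du + (27*u^2*v - 3*u^2 - 15*u*v^2 - 4*u*v - 8*v^3 + 8*v^2) dv.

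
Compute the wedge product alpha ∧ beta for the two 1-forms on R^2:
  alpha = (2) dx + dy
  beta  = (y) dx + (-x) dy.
alpha ∧ beta = (-2*x - y) dx ∧ dy

Distribute the wedge, using dx_i ∧ dx_j = -dx_j ∧ dx_i and dx_i ∧ dx_i = 0. For each pair (i, j) with i < j, the coefficient of dx_i ∧ dx_j in alpha ∧ beta is (alpha_i * beta_j - alpha_j * beta_i). Collecting: alpha ∧ beta = (-2*x - y) dx ∧ dy.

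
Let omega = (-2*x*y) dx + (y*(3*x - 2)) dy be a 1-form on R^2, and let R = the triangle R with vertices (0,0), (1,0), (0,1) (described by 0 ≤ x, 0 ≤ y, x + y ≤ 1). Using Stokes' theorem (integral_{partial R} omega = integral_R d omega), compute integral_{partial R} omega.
integral_(partial R) omega = 5/6

Stokes: integral_partial_R omega = integral_R d omega with d omega = (∂Q/∂x - ∂P/∂y) dx ∧ dy.
  ∂Q/∂x = 3*y
  ∂P/∂y = -2*x
  integrand = ∂Q/∂x - ∂P/∂y = 2*x + 3*y.
Integrating over R: integral_0^1 integral_0^{1-x} (2*x + 3*y) dy dx = 5/6.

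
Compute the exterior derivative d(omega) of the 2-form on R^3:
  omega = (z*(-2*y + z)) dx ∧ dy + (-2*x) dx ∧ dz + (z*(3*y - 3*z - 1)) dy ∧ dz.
d(omega) = (-2*y + 2*z) dx ∧ dy ∧ dz

For a 2-form omega = sum_{i<j} g_{ij} dx_i ∧ dx_j, the exterior derivative is
  d(omega) = sum_{i<j} d(g_{ij}) ∧ dx_i ∧ dx_j = sum_{i<j, k} (∂g_{ij}/∂x_k) dx_k ∧ dx_i ∧ dx_j.
Expand each term, using dx_k ∧ dx_i ∧ dx_j = sgn(permutation) dx_{(a)} ∧ dx_{(b)} ∧ dx_{(c)} with (a < b < c) sorted:
  d(z*(-2*y + z)) includes (∂/∂z)(z*(-2*y + z)) dz = (-2*y + 2*z) dz, which multiplied by dx ∧ dy gives (-2*y + 2*z) dx ∧ dy ∧ dz
Collecting like 3-forms: d(omega) = (-2*y + 2*z) dx ∧ dy ∧ dz.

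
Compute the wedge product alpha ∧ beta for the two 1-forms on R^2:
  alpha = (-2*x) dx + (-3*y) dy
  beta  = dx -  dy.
alpha ∧ beta = (2*x + 3*y) dx ∧ dy

Distribute the wedge, using dx_i ∧ dx_j = -dx_j ∧ dx_i and dx_i ∧ dx_i = 0. For each pair (i, j) with i < j, the coefficient of dx_i ∧ dx_j in alpha ∧ beta is (alpha_i * beta_j - alpha_j * beta_i). Collecting: alpha ∧ beta = (2*x + 3*y) dx ∧ dy.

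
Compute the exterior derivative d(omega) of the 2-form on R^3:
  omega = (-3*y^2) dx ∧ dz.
d(omega) = (6*y) dx ∧ dy ∧ dz

For a 2-form omega = sum_{i<j} g_{ij} dx_i ∧ dx_j, the exterior derivative is
  d(omega) = sum_{i<j} d(g_{ij}) ∧ dx_i ∧ dx_j = sum_{i<j, k} (∂g_{ij}/∂x_k) dx_k ∧ dx_i ∧ dx_j.
Expand each term, using dx_k ∧ dx_i ∧ dx_j = sgn(permutation) dx_{(a)} ∧ dx_{(b)} ∧ dx_{(c)} with (a < b < c) sorted:
  d(-3*y^2) includes (∂/∂y)(-3*y^2) dy = (-6*y) dy, which multiplied by dx ∧ dz gives (6*y) dx ∧ dy ∧ dz
Collecting like 3-forms: d(omega) = (6*y) dx ∧ dy ∧ dz.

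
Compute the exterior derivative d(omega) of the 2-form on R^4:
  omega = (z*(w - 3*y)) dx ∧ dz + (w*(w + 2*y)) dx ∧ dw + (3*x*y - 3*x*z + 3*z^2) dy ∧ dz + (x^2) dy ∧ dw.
d(omega) = (3*y) dx ∧ dy ∧ dz + (z) dx ∧ dz ∧ dw + (-2*w + 2*x) dx ∧ dy ∧ dw

For a 2-form omega = sum_{i<j} g_{ij} dx_i ∧ dx_j, the exterior derivative is
  d(omega) = sum_{i<j} d(g_{ij}) ∧ dx_i ∧ dx_j = sum_{i<j, k} (∂g_{ij}/∂x_k) dx_k ∧ dx_i ∧ dx_j.
Expand each term, using dx_k ∧ dx_i ∧ dx_j = sgn(permutation) dx_{(a)} ∧ dx_{(b)} ∧ dx_{(c)} with (a < b < c) sorted:
  d(z*(w - 3*y)) includes (∂/∂y)(z*(w - 3*y)) dy = (-3*z) dy, which multiplied by dx ∧ dz gives (3*z) dx ∧ dy ∧ dz
  d(z*(w - 3*y)) includes (∂/∂w)(z*(w - 3*y)) dw = (z) dw, which multiplied by dx ∧ dz gives (z) dx ∧ dz ∧ dw
  d(w*(w + 2*y)) includes (∂/∂y)(w*(w + 2*y)) dy = (2*w) dy, which multiplied by dx ∧ dw gives (-2*w) dx ∧ dy ∧ dw
  d(3*x*y - 3*x*z + 3*z^2) includes (∂/∂x)(3*x*y - 3*x*z + 3*z^2) dx = (3*y - 3*z) dx, which multiplied by dy ∧ dz gives (3*y - 3*z) dx ∧ dy ∧ dz
  d(x^2) includes (∂/∂x)(x^2) dx = (2*x) dx, which multiplied by dy ∧ dw gives (2*x) dx ∧ dy ∧ dw
Collecting like 3-forms: d(omega) = (3*y) dx ∧ dy ∧ dz + (z) dx ∧ dz ∧ dw + (-2*w + 2*x) dx ∧ dy ∧ dw.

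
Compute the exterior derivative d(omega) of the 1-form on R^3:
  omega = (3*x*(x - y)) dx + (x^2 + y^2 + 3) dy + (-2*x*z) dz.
d(omega) = (5*x) dx ∧ dy + (-2*z) dx ∧ dz

For a 1-form omega = sum_i f_i dx_i, the exterior derivative is
  d(omega) = sum_{i < j} (∂f_j/∂x_i - ∂f_i/∂x_j) dx_i ∧ dx_j.
  coefficient of dx ∧ dy: ∂f_2/∂x - ∂f_1/∂y = ∂(x^2 + y^2 + 3)/∂x - ∂(3*x*(x - y))/∂y = 5*x
  coefficient of dx ∧ dz: ∂f_3/∂x - ∂f_1/∂z = ∂(-2*x*z)/∂x - ∂(3*x*(x - y))/∂z = -2*z
Assembling: d(omega) = (5*x) dx ∧ dy + (-2*z) dx ∧ dz.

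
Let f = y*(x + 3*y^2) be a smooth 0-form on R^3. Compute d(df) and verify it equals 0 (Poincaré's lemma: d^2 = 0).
d(df) = 0

Step 1: df = sum_i (∂f/∂x_i) dx_i = (y) dx + (x + 9*y^2) dy + (0) dz.
Step 2: Apply d again. Using the 1-form formula, the coefficient of dx ∧ dy in d(df) is ∂^2 f/∂x ∂y - ∂^2 f/∂y ∂x = (1) - (1) = 0 (equality of mixed partials for smooth f).
Similarly for dx ∧ dz and dy ∧ dz — all coefficients vanish. So d(df) = 0.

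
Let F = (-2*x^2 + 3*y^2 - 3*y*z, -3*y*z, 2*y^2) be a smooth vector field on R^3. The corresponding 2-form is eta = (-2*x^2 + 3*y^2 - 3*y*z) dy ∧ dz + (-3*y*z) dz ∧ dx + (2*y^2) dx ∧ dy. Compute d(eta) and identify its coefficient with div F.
d(eta) = (-4*x - 3*z) dx ∧ dy ∧ dz; div F = -4*x - 3*z

For a 2-form in R^3 of the form above, applying d gives a 3-form with coefficient ∂P/∂x + ∂Q/∂y + ∂R/∂z:
  ∂P/∂x = -4*x
  ∂Q/∂y = -3*z
  ∂R/∂z = 0
Sum = -4*x - 3*z, which is exactly div F.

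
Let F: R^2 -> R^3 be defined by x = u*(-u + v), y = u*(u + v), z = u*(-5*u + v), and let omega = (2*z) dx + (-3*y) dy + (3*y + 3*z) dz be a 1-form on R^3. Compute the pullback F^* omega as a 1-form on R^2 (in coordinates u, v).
F^* omega = (u*(134*u^2 - 95*u*v + 5*v^2)) du + (5*u^2*(-5*u + v)) dv

Using F^*(f dg) = (f ∘ F) d(g ∘ F), substitute each coordinate x_i by F_i(u, v) in f_i, and replace dx_i by d F_i = (∂F_i/∂u) du + (∂F_i/∂v) dv.
  For the x component: f_1(F) = 2*u*(-5*u + v); d F_1 = (-2*u + v) du + (u) dv
  For the y component: f_2(F) = 3*u*(-u - v); d F_2 = (2*u + v) du + (u) dv
  For the z component: f_3(F) = 6*u*(-2*u + v); d F_3 = (-10*u + v) du + (u) dv
Combining and collecting du, dv coefficients:
  coeff of du: u*(134*u^2 - 95*u*v + 5*v^2)
  coeff of dv: 5*u^2*(-5*u + v)
F^* omega = (u*(134*u^2 - 95*u*v + 5*v^2)) du + (5*u^2*(-5*u + v)) dv.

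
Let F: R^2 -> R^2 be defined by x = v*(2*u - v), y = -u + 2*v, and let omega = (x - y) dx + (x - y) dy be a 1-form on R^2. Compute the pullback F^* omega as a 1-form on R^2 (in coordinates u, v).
F^* omega = (4*u*v^2 - u - 2*v^3 - 3*v^2 + 2*v) du + (4*u^2*v + 2*u^2 - 6*u*v^2 - 2*u*v + 2*u + 2*v^3 + 2*v^2 - 4*v) dv

Using F^*(f dg) = (f ∘ F) d(g ∘ F), substitute each coordinate x_i by F_i(u, v) in f_i, and replace dx_i by d F_i = (∂F_i/∂u) du + (∂F_i/∂v) dv.
  For the x component: f_1(F) = 2*u*v + u - v^2 - 2*v; d F_1 = (2*v) du + (2*u - 2*v) dv
  For the y component: f_2(F) = 2*u*v + u - v^2 - 2*v; d F_2 = (-1) du + (2) dv
Combining and collecting du, dv coefficients:
  coeff of du: 4*u*v^2 - u - 2*v^3 - 3*v^2 + 2*v
  coeff of dv: 4*u^2*v + 2*u^2 - 6*u*v^2 - 2*u*v + 2*u + 2*v^3 + 2*v^2 - 4*v
F^* omega = (4*u*v^2 - u - 2*v^3 - 3*v^2 + 2*v) du + (4*u^2*v + 2*u^2 - 6*u*v^2 - 2*u*v + 2*u + 2*v^3 + 2*v^2 - 4*v) dv.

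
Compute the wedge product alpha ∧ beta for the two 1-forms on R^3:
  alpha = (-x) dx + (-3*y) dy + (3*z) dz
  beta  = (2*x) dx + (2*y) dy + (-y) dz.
alpha ∧ beta = (4*x*y) dx ∧ dy + (x*(y - 6*z)) dx ∧ dz + (3*y*(y - 2*z)) dy ∧ dz

Distribute the wedge, using dx_i ∧ dx_j = -dx_j ∧ dx_i and dx_i ∧ dx_i = 0. For each pair (i, j) with i < j, the coefficient of dx_i ∧ dx_j in alpha ∧ beta is (alpha_i * beta_j - alpha_j * beta_i). Collecting: alpha ∧ beta = (4*x*y) dx ∧ dy + (x*(y - 6*z)) dx ∧ dz + (3*y*(y - 2*z)) dy ∧ dz.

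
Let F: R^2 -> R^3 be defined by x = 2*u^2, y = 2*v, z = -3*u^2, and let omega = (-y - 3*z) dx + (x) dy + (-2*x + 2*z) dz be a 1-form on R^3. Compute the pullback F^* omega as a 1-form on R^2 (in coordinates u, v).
F^* omega = (8*u*(12*u^2 - v)) du + (4*u^2) dv

Using F^*(f dg) = (f ∘ F) d(g ∘ F), substitute each coordinate x_i by F_i(u, v) in f_i, and replace dx_i by d F_i = (∂F_i/∂u) du + (∂F_i/∂v) dv.
  For the x component: f_1(F) = 9*u^2 - 2*v; d F_1 = (4*u) du + (0) dv
  For the y component: f_2(F) = 2*u^2; d F_2 = (0) du + (2) dv
  For the z component: f_3(F) = -10*u^2; d F_3 = (-6*u) du + (0) dv
Combining and collecting du, dv coefficients:
  coeff of du: 8*u*(12*u^2 - v)
  coeff of dv: 4*u^2
F^* omega = (8*u*(12*u^2 - v)) du + (4*u^2) dv.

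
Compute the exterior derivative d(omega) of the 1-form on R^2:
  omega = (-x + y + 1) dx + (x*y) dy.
d(omega) = (y - 1) dx ∧ dy

For a 1-form omega = sum_i f_i dx_i, the exterior derivative is
  d(omega) = sum_{i < j} (∂f_j/∂x_i - ∂f_i/∂x_j) dx_i ∧ dx_j.
  coefficient of dx ∧ dy: ∂f_2/∂x - ∂f_1/∂y = ∂(x*y)/∂x - ∂(-x + y + 1)/∂y = y - 1
Assembling: d(omega) = (y - 1) dx ∧ dy.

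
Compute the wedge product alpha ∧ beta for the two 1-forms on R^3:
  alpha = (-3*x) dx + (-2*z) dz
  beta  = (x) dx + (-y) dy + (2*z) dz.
alpha ∧ beta = (3*x*y) dx ∧ dy + (-4*x*z) dx ∧ dz + (-2*y*z) dy ∧ dz

Distribute the wedge, using dx_i ∧ dx_j = -dx_j ∧ dx_i and dx_i ∧ dx_i = 0. For each pair (i, j) with i < j, the coefficient of dx_i ∧ dx_j in alpha ∧ beta is (alpha_i * beta_j - alpha_j * beta_i). Collecting: alpha ∧ beta = (3*x*y) dx ∧ dy + (-4*x*z) dx ∧ dz + (-2*y*z) dy ∧ dz.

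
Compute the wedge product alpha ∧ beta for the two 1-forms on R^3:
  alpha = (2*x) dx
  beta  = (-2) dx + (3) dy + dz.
alpha ∧ beta = (6*x) dx ∧ dy + (2*x) dx ∧ dz

Distribute the wedge, using dx_i ∧ dx_j = -dx_j ∧ dx_i and dx_i ∧ dx_i = 0. For each pair (i, j) with i < j, the coefficient of dx_i ∧ dx_j in alpha ∧ beta is (alpha_i * beta_j - alpha_j * beta_i). Collecting: alpha ∧ beta = (6*x) dx ∧ dy + (2*x) dx ∧ dz.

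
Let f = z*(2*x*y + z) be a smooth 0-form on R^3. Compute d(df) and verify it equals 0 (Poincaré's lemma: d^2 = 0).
d(df) = 0

Step 1: df = sum_i (∂f/∂x_i) dx_i = (2*y*z) dx + (2*x*z) dy + (2*x*y + 2*z) dz.
Step 2: Apply d again. Using the 1-form formula, the coefficient of dx ∧ dy in d(df) is ∂^2 f/∂x ∂y - ∂^2 f/∂y ∂x = (2*z) - (2*z) = 0 (equality of mixed partials for smooth f).
Similarly for dx ∧ dz and dy ∧ dz — all coefficients vanish. So d(df) = 0.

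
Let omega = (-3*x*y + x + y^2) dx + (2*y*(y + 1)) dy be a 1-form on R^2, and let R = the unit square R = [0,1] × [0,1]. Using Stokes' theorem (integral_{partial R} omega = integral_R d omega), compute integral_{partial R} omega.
integral_(partial R) omega = 1/2

Stokes: integral_partial_R omega = integral_R d omega with d omega = (∂Q/∂x - ∂P/∂y) dx ∧ dy.
  ∂Q/∂x = 0
  ∂P/∂y = -3*x + 2*y
  integrand = ∂Q/∂x - ∂P/∂y = 3*x - 2*y.
Integrating over R: integral_0^1 integral_0^1 (3*x - 2*y) dx dy = 1/2.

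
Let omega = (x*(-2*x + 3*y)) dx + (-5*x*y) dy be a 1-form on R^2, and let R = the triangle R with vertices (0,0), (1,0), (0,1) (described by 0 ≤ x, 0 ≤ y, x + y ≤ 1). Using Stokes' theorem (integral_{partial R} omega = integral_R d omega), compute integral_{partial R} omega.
integral_(partial R) omega = -4/3

Stokes: integral_partial_R omega = integral_R d omega with d omega = (∂Q/∂x - ∂P/∂y) dx ∧ dy.
  ∂Q/∂x = -5*y
  ∂P/∂y = 3*x
  integrand = ∂Q/∂x - ∂P/∂y = -3*x - 5*y.
Integrating over R: integral_0^1 integral_0^{1-x} (-3*x - 5*y) dy dx = -4/3.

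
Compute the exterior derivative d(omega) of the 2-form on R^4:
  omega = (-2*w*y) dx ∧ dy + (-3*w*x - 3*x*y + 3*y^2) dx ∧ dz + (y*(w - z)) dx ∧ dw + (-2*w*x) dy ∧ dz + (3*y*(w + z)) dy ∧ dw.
d(omega) = (-w - 2*y + z) dx ∧ dy ∧ dw + (-2*w + 3*x - 6*y) dx ∧ dy ∧ dz + (-3*x + y) dx ∧ dz ∧ dw + (-2*x - 3*y) dy ∧ dz ∧ dw

For a 2-form omega = sum_{i<j} g_{ij} dx_i ∧ dx_j, the exterior derivative is
  d(omega) = sum_{i<j} d(g_{ij}) ∧ dx_i ∧ dx_j = sum_{i<j, k} (∂g_{ij}/∂x_k) dx_k ∧ dx_i ∧ dx_j.
Expand each term, using dx_k ∧ dx_i ∧ dx_j = sgn(permutation) dx_{(a)} ∧ dx_{(b)} ∧ dx_{(c)} with (a < b < c) sorted:
  d(-2*w*y) includes (∂/∂w)(-2*w*y) dw = (-2*y) dw, which multiplied by dx ∧ dy gives (-2*y) dx ∧ dy ∧ dw
  d(-3*w*x - 3*x*y + 3*y^2) includes (∂/∂y)(-3*w*x - 3*x*y + 3*y^2) dy = (-3*x + 6*y) dy, which multiplied by dx ∧ dz gives (3*x - 6*y) dx ∧ dy ∧ dz
  d(-3*w*x - 3*x*y + 3*y^2) includes (∂/∂w)(-3*w*x - 3*x*y + 3*y^2) dw = (-3*x) dw, which multiplied by dx ∧ dz gives (-3*x) dx ∧ dz ∧ dw
  d(y*(w - z)) includes (∂/∂y)(y*(w - z)) dy = (w - z) dy, which multiplied by dx ∧ dw gives (-w + z) dx ∧ dy ∧ dw
  d(y*(w - z)) includes (∂/∂z)(y*(w - z)) dz = (-y) dz, which multiplied by dx ∧ dw gives (y) dx ∧ dz ∧ dw
  d(-2*w*x) includes (∂/∂x)(-2*w*x) dx = (-2*w) dx, which multiplied by dy ∧ dz gives (-2*w) dx ∧ dy ∧ dz
  d(-2*w*x) includes (∂/∂w)(-2*w*x) dw = (-2*x) dw, which multiplied by dy ∧ dz gives (-2*x) dy ∧ dz ∧ dw
  d(3*y*(w + z)) includes (∂/∂z)(3*y*(w + z)) dz = (3*y) dz, which multiplied by dy ∧ dw gives (-3*y) dy ∧ dz ∧ dw
Collecting like 3-forms: d(omega) = (-w - 2*y + z) dx ∧ dy ∧ dw + (-2*w + 3*x - 6*y) dx ∧ dy ∧ dz + (-3*x + y) dx ∧ dz ∧ dw + (-2*x - 3*y) dy ∧ dz ∧ dw.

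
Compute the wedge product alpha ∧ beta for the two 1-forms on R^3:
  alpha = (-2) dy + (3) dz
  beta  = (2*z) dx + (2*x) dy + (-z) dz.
alpha ∧ beta = (4*z) dx ∧ dy + (-6*x + 2*z) dy ∧ dz + (-6*z) dx ∧ dz

Distribute the wedge, using dx_i ∧ dx_j = -dx_j ∧ dx_i and dx_i ∧ dx_i = 0. For each pair (i, j) with i < j, the coefficient of dx_i ∧ dx_j in alpha ∧ beta is (alpha_i * beta_j - alpha_j * beta_i). Collecting: alpha ∧ beta = (4*z) dx ∧ dy + (-6*x + 2*z) dy ∧ dz + (-6*z) dx ∧ dz.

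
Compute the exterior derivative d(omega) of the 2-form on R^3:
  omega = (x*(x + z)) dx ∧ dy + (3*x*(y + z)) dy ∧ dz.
d(omega) = (x + 3*y + 3*z) dx ∧ dy ∧ dz

For a 2-form omega = sum_{i<j} g_{ij} dx_i ∧ dx_j, the exterior derivative is
  d(omega) = sum_{i<j} d(g_{ij}) ∧ dx_i ∧ dx_j = sum_{i<j, k} (∂g_{ij}/∂x_k) dx_k ∧ dx_i ∧ dx_j.
Expand each term, using dx_k ∧ dx_i ∧ dx_j = sgn(permutation) dx_{(a)} ∧ dx_{(b)} ∧ dx_{(c)} with (a < b < c) sorted:
  d(x*(x + z)) includes (∂/∂z)(x*(x + z)) dz = (x) dz, which multiplied by dx ∧ dy gives (x) dx ∧ dy ∧ dz
  d(3*x*(y + z)) includes (∂/∂x)(3*x*(y + z)) dx = (3*y + 3*z) dx, which multiplied by dy ∧ dz gives (3*y + 3*z) dx ∧ dy ∧ dz
Collecting like 3-forms: d(omega) = (x + 3*y + 3*z) dx ∧ dy ∧ dz.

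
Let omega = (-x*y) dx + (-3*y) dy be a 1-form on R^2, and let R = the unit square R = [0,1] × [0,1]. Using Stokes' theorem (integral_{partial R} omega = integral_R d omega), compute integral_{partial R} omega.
integral_(partial R) omega = 1/2

Stokes: integral_partial_R omega = integral_R d omega with d omega = (∂Q/∂x - ∂P/∂y) dx ∧ dy.
  ∂Q/∂x = 0
  ∂P/∂y = -x
  integrand = ∂Q/∂x - ∂P/∂y = x.
Integrating over R: integral_0^1 integral_0^1 (x) dx dy = 1/2.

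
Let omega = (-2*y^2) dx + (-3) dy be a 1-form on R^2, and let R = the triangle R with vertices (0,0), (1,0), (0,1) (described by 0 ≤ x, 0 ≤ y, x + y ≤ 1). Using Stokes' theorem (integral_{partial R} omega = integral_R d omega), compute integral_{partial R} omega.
integral_(partial R) omega = 2/3

Stokes: integral_partial_R omega = integral_R d omega with d omega = (∂Q/∂x - ∂P/∂y) dx ∧ dy.
  ∂Q/∂x = 0
  ∂P/∂y = -4*y
  integrand = ∂Q/∂x - ∂P/∂y = 4*y.
Integrating over R: integral_0^1 integral_0^{1-x} (4*y) dy dx = 2/3.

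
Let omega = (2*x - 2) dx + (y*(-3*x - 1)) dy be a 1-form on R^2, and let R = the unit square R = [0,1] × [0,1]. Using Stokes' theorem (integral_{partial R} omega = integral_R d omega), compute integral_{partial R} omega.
integral_(partial R) omega = -3/2

Stokes: integral_partial_R omega = integral_R d omega with d omega = (∂Q/∂x - ∂P/∂y) dx ∧ dy.
  ∂Q/∂x = -3*y
  ∂P/∂y = 0
  integrand = ∂Q/∂x - ∂P/∂y = -3*y.
Integrating over R: integral_0^1 integral_0^1 (-3*y) dx dy = -3/2.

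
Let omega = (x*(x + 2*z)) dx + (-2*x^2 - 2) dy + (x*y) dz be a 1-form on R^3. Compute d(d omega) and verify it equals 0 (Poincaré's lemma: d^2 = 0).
d(d omega) = 0

Step 1: d omega = sum_{i<j} (∂f_j/∂x_i - ∂f_i/∂x_j) dx_i ∧ dx_j:
  coeff of dx ∧ dy: -4*x
  coeff of dx ∧ dz: -2*x + y
  coeff of dy ∧ dz: x
Step 2: Apply d again to each 2-form coefficient. The only possible 3-form in R^3 is dx ∧ dy ∧ dz, with coefficient
  ∂(coeff of dy∧dz)/∂x - ∂(coeff of dx∧dz)/∂y + ∂(coeff of dx∧dy)/∂z
  = ∂/∂x (x) - ∂/∂y (-2*x + y) + ∂/∂z (-4*x).
Each of these terms simplifies to sums of mixed partials that cancel in pairs. The result is 0 (by equality of mixed partials for smooth functions — Schwarz / Clairaut).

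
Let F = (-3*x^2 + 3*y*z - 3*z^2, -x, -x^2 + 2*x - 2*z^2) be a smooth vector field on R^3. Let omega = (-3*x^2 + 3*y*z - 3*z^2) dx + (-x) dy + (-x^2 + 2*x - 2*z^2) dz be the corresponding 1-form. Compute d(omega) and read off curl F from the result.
d(omega) = (0) dy ∧ dz + (2*x + 3*y - 6*z - 2) dz ∧ dx + (-3*z - 1) dx ∧ dy; curl F = (0, 2*x + 3*y - 6*z - 2, -3*z - 1)

d omega = sum_{i<j} (∂f_j/∂x_i - ∂f_i/∂x_j) dx_i ∧ dx_j. Under the identification (dy ∧ dz, dz ∧ dx, dx ∧ dy) ↔ (e_x, e_y, e_z), the coefficients are exactly the components of curl F. Compute:
  ∂R/∂y - ∂Q/∂z = (0) - (0) = 0
  ∂P/∂z - ∂R/∂x = (3*y - 6*z) - (2 - 2*x) = 2*x + 3*y - 6*z - 2
  ∂Q/∂x - ∂P/∂y = (-1) - (3*z) = -3*z - 1.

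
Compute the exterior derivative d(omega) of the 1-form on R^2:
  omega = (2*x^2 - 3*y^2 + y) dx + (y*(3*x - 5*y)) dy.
d(omega) = (9*y - 1) dx ∧ dy

For a 1-form omega = sum_i f_i dx_i, the exterior derivative is
  d(omega) = sum_{i < j} (∂f_j/∂x_i - ∂f_i/∂x_j) dx_i ∧ dx_j.
  coefficient of dx ∧ dy: ∂f_2/∂x - ∂f_1/∂y = ∂(y*(3*x - 5*y))/∂x - ∂(2*x^2 - 3*y^2 + y)/∂y = 9*y - 1
Assembling: d(omega) = (9*y - 1) dx ∧ dy.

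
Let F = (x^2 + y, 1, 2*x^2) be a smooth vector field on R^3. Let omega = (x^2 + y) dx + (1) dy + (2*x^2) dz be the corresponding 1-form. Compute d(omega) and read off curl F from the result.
d(omega) = (0) dy ∧ dz + (-4*x) dz ∧ dx + (-1) dx ∧ dy; curl F = (0, -4*x, -1)

d omega = sum_{i<j} (∂f_j/∂x_i - ∂f_i/∂x_j) dx_i ∧ dx_j. Under the identification (dy ∧ dz, dz ∧ dx, dx ∧ dy) ↔ (e_x, e_y, e_z), the coefficients are exactly the components of curl F. Compute:
  ∂R/∂y - ∂Q/∂z = (0) - (0) = 0
  ∂P/∂z - ∂R/∂x = (0) - (4*x) = -4*x
  ∂Q/∂x - ∂P/∂y = (0) - (1) = -1.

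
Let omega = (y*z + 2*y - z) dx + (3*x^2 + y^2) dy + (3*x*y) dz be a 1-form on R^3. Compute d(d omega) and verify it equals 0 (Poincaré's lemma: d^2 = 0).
d(d omega) = 0

Step 1: d omega = sum_{i<j} (∂f_j/∂x_i - ∂f_i/∂x_j) dx_i ∧ dx_j:
  coeff of dx ∧ dy: 6*x - z - 2
  coeff of dx ∧ dz: 2*y + 1
  coeff of dy ∧ dz: 3*x
Step 2: Apply d again to each 2-form coefficient. The only possible 3-form in R^3 is dx ∧ dy ∧ dz, with coefficient
  ∂(coeff of dy∧dz)/∂x - ∂(coeff of dx∧dz)/∂y + ∂(coeff of dx∧dy)/∂z
  = ∂/∂x (3*x) - ∂/∂y (2*y + 1) + ∂/∂z (6*x - z - 2).
Each of these terms simplifies to sums of mixed partials that cancel in pairs. The result is 0 (by equality of mixed partials for smooth functions — Schwarz / Clairaut).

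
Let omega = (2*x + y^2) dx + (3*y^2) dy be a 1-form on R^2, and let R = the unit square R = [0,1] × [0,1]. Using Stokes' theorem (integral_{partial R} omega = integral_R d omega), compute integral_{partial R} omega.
integral_(partial R) omega = -1

Stokes: integral_partial_R omega = integral_R d omega with d omega = (∂Q/∂x - ∂P/∂y) dx ∧ dy.
  ∂Q/∂x = 0
  ∂P/∂y = 2*y
  integrand = ∂Q/∂x - ∂P/∂y = -2*y.
Integrating over R: integral_0^1 integral_0^1 (-2*y) dx dy = -1.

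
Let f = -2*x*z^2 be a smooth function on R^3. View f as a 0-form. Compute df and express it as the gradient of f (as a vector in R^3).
df = (-2*z^2) dx + (0) dy + (-4*x*z) dz; grad f = (-2*z^2, 0, -4*x*z)

For a 0-form f, d f = (∂f/∂x) dx + (∂f/∂y) dy + (∂f/∂z) dz. The components of the vector representation are exactly the entries of grad f in Cartesian coordinates:
  ∂f/∂x = -2*z^2
  ∂f/∂y = 0
  ∂f/∂z = -4*x*z.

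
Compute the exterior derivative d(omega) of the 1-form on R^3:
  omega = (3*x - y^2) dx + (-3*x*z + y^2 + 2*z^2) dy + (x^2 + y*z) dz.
d(omega) = (2*y - 3*z) dx ∧ dy + (2*x) dx ∧ dz + (3*x - 3*z) dy ∧ dz

For a 1-form omega = sum_i f_i dx_i, the exterior derivative is
  d(omega) = sum_{i < j} (∂f_j/∂x_i - ∂f_i/∂x_j) dx_i ∧ dx_j.
  coefficient of dx ∧ dy: ∂f_2/∂x - ∂f_1/∂y = ∂(-3*x*z + y^2 + 2*z^2)/∂x - ∂(3*x - y^2)/∂y = 2*y - 3*z
  coefficient of dx ∧ dz: ∂f_3/∂x - ∂f_1/∂z = ∂(x^2 + y*z)/∂x - ∂(3*x - y^2)/∂z = 2*x
  coefficient of dy ∧ dz: ∂f_3/∂y - ∂f_2/∂z = ∂(x^2 + y*z)/∂y - ∂(-3*x*z + y^2 + 2*z^2)/∂z = 3*x - 3*z
Assembling: d(omega) = (2*y - 3*z) dx ∧ dy + (2*x) dx ∧ dz + (3*x - 3*z) dy ∧ dz.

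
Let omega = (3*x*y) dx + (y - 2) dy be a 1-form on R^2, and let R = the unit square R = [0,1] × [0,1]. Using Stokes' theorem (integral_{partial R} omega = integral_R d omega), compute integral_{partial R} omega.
integral_(partial R) omega = -3/2

Stokes: integral_partial_R omega = integral_R d omega with d omega = (∂Q/∂x - ∂P/∂y) dx ∧ dy.
  ∂Q/∂x = 0
  ∂P/∂y = 3*x
  integrand = ∂Q/∂x - ∂P/∂y = -3*x.
Integrating over R: integral_0^1 integral_0^1 (-3*x) dx dy = -3/2.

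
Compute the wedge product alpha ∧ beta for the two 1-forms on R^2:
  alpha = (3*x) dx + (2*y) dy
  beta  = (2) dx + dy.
alpha ∧ beta = (3*x - 4*y) dx ∧ dy

Distribute the wedge, using dx_i ∧ dx_j = -dx_j ∧ dx_i and dx_i ∧ dx_i = 0. For each pair (i, j) with i < j, the coefficient of dx_i ∧ dx_j in alpha ∧ beta is (alpha_i * beta_j - alpha_j * beta_i). Collecting: alpha ∧ beta = (3*x - 4*y) dx ∧ dy.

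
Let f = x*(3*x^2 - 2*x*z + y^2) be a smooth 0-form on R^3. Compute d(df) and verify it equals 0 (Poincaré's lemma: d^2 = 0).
d(df) = 0

Step 1: df = sum_i (∂f/∂x_i) dx_i = (9*x^2 - 4*x*z + y^2) dx + (2*x*y) dy + (-2*x^2) dz.
Step 2: Apply d again. Using the 1-form formula, the coefficient of dx ∧ dy in d(df) is ∂^2 f/∂x ∂y - ∂^2 f/∂y ∂x = (2*y) - (2*y) = 0 (equality of mixed partials for smooth f).
Similarly for dx ∧ dz and dy ∧ dz — all coefficients vanish. So d(df) = 0.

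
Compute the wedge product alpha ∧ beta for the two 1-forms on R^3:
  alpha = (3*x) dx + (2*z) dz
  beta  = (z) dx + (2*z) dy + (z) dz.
alpha ∧ beta = (6*x*z) dx ∧ dy + (z*(3*x - 2*z)) dx ∧ dz + (-4*z^2) dy ∧ dz

Distribute the wedge, using dx_i ∧ dx_j = -dx_j ∧ dx_i and dx_i ∧ dx_i = 0. For each pair (i, j) with i < j, the coefficient of dx_i ∧ dx_j in alpha ∧ beta is (alpha_i * beta_j - alpha_j * beta_i). Collecting: alpha ∧ beta = (6*x*z) dx ∧ dy + (z*(3*x - 2*z)) dx ∧ dz + (-4*z^2) dy ∧ dz.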